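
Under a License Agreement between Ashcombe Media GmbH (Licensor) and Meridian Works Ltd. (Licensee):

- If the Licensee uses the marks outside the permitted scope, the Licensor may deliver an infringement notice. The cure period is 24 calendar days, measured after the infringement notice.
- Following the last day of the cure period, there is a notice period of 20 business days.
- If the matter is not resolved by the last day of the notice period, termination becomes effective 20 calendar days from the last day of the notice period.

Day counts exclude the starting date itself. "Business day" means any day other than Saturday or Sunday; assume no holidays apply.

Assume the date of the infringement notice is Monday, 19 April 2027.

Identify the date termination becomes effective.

30 June 2027

The last day of the cure period: 19 April 2027 + 24 days = 13 May 2027.
From Thursday, 13 May 2027, 20 business days (May 14, May 17, May 18, May 19, …, Jun 8, Jun 9, Jun 10, skipping weekends) brings us to Thursday, 10 June 2027, which is the last day of the notice period.
The date termination becomes effective: 20 calendar days after 10 June 2027 is 30 June 2027.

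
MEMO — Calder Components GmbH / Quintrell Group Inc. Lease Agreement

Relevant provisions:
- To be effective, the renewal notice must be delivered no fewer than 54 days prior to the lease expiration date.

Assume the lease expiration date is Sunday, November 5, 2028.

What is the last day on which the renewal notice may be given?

September 12, 2028

November 5, 2028 minus 54 days is September 12, 2028.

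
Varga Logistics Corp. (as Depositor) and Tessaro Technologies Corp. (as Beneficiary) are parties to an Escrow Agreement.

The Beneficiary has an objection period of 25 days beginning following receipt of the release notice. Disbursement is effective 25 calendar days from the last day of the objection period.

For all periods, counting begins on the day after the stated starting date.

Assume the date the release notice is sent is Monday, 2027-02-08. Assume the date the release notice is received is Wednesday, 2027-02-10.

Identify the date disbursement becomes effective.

The last day of the objection period: 25 calendar days after 2027-02-10 is 2027-03-07.
Adding 25 calendar days to 2027-03-07 gives 2027-04-01, which is the date disbursement becomes effective.

2027-04-01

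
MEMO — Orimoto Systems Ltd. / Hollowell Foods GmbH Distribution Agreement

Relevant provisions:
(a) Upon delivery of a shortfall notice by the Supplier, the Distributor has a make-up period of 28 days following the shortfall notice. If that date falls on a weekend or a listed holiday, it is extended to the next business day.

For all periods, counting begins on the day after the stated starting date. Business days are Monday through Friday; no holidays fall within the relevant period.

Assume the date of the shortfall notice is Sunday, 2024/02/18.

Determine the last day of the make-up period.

The last day of the make-up period: 2024/02/18 + 28 days = 2024/03/17. That falls on a Sunday, so it rolls to the next business day, Monday, 2024/03/18.

2024/03/18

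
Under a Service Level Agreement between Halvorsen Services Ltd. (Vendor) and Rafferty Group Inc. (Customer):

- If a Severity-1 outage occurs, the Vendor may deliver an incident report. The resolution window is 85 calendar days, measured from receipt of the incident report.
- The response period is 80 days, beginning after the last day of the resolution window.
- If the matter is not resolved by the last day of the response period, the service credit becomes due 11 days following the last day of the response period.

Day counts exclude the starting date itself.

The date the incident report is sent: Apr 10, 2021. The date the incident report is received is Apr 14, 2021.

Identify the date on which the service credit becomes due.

Oct 7, 2021

Adding 85 calendar days to Apr 14, 2021 gives Jul 8, 2021, which is the last day of the resolution window.
The last day of the response period: 80 calendar days after Jul 8, 2021 is Sep 26, 2021.
Adding 11 calendar days to Sep 26, 2021 gives Oct 7, 2021, which is the date on which the service credit becomes due.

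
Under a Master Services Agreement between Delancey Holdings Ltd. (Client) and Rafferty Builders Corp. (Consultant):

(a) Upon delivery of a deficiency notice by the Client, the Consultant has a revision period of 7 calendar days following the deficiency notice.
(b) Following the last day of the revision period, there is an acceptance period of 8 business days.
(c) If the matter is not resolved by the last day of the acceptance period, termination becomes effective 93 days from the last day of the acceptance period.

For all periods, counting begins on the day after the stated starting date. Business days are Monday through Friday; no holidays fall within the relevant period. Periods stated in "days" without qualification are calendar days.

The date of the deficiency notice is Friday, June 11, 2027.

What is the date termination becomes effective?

October 1, 2027

The last day of the revision period: 7 calendar days after June 11, 2027 is June 18, 2027.
From Friday, June 18, 2027, 8 business days (Jun 21, Jun 22, Jun 23, Jun 24, Jun 25, Jun 28, Jun 29, Jun 30, skipping weekends) brings us to Wednesday, June 30, 2027, which is the last day of the acceptance period.
Adding 93 calendar days to June 30, 2027 gives October 1, 2027, which is the date termination becomes effective.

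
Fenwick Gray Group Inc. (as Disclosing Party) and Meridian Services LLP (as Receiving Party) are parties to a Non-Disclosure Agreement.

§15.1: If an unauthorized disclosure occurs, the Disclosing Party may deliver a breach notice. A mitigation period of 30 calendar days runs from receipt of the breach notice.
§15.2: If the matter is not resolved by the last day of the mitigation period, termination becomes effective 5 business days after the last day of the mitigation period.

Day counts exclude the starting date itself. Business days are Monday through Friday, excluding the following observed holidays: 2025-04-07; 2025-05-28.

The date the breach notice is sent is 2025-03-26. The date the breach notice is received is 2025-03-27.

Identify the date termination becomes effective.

Adding 30 calendar days to 2025-03-27 gives 2025-04-26, which is the last day of the mitigation period.
The date termination becomes effective: counting 5 business days from Saturday, 2025-04-26 (Apr 28, Apr 29, Apr 30, May 1, May 2, skipping weekends) reaches Friday, 2025-05-02.

2025-05-02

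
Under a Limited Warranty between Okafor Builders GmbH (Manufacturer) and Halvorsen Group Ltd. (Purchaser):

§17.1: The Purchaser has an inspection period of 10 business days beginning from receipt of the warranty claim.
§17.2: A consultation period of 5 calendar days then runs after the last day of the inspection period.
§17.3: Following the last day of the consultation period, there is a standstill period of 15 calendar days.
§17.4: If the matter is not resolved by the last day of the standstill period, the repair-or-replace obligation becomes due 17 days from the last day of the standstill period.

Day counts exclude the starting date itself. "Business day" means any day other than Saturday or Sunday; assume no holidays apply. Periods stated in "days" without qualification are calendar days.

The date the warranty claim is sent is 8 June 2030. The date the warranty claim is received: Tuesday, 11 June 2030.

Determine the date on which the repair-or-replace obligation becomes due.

1 August 2030

The last day of the inspection period: counting 10 business days from Tuesday, 11 June 2030 (Jun 12, Jun 13, Jun 14, Jun 17, Jun 18, Jun 19, Jun 20, Jun 21, Jun 24, Jun 25, skipping weekends) reaches Tuesday, 25 June 2030.
The last day of the consultation period: 25 June 2030 + 5 days = 30 June 2030.
Adding 15 calendar days to 30 June 2030 gives 15 July 2030, which is the last day of the standstill period.
The date on which the repair-or-replace obligation becomes due: 15 July 2030 + 17 days = 1 August 2030.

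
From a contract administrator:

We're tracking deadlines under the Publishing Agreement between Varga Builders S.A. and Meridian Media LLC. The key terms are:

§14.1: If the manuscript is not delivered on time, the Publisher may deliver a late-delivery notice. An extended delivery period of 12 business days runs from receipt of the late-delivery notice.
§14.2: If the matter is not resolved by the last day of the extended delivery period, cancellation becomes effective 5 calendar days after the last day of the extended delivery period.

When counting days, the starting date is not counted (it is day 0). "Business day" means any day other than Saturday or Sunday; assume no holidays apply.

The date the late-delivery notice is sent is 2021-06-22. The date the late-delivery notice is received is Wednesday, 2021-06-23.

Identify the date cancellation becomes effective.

2021-07-14

The last day of the extended delivery period: 12 business days after Wednesday, 2021-06-23, skipping weekends — Jun 24, Jun 25, Jun 28, Jun 29, …, Jul 7, Jul 8, Jul 9 — lands on Friday, 2021-07-09.
The date cancellation becomes effective: 5 calendar days after 2021-07-09 is 2021-07-14.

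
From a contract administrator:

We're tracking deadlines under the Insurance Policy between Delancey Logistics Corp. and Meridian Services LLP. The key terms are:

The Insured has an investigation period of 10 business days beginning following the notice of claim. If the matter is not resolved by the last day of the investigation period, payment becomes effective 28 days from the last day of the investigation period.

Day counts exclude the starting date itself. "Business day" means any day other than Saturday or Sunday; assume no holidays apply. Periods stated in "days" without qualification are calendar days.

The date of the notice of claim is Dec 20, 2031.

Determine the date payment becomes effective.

Jan 30, 2032

The last day of the investigation period: 10 business days after Saturday, Dec 20, 2031, skipping weekends — Dec 22, Dec 23, Dec 24, Dec 25, Dec 26, Dec 29, Dec 30, Dec 31, Jan 1, Jan 2 — lands on Friday, Jan 2, 2032.
The date payment becomes effective: Jan 2, 2032 + 28 days = Jan 30, 2032.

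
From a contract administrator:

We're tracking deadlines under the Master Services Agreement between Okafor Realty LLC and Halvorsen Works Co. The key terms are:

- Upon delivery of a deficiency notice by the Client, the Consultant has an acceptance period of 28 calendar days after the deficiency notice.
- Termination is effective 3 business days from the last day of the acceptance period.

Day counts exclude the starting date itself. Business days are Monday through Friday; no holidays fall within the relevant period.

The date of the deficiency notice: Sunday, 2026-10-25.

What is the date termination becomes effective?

2026-11-25

The last day of the acceptance period: 28 calendar days after 2026-10-25 is 2026-11-22.
The date termination becomes effective: counting 3 business days from Sunday, 2026-11-22 (Nov 23, Nov 24, Nov 25, skipping weekends) reaches Wednesday, 2026-11-25.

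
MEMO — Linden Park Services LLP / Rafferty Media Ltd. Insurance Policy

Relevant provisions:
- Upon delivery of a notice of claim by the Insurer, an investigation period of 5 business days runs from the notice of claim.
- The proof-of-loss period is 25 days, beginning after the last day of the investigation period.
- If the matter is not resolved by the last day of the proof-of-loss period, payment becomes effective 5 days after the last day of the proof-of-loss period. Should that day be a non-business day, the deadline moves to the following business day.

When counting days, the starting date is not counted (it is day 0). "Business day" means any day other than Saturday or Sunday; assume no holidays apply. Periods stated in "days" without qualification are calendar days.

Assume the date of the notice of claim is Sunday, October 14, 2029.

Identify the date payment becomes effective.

November 19, 2029

From Sunday, October 14, 2029, 5 business days (Oct 15, Oct 16, Oct 17, Oct 18, Oct 19, skipping weekends) brings us to Friday, October 19, 2029, which is the last day of the investigation period.
The last day of the proof-of-loss period: October 19, 2029 + 25 days = November 13, 2029.
The date payment becomes effective: November 13, 2029 + 5 days = November 18, 2029. That falls on a Sunday, so it rolls to the next business day, Monday, November 19, 2029.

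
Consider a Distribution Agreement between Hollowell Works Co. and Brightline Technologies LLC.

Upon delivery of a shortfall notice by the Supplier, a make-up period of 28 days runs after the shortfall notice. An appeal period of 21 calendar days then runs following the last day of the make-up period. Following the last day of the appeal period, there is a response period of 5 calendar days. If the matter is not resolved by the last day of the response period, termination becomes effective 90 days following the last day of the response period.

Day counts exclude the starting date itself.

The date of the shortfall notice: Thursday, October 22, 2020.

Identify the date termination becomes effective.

The last day of the make-up period: October 22, 2020 + 28 days = November 19, 2020.
Adding 21 calendar days to November 19, 2020 gives December 10, 2020, which is the last day of the appeal period.
The last day of the response period: December 10, 2020 + 5 days = December 15, 2020.
The date termination becomes effective: 90 calendar days after December 15, 2020 is March 15, 2021.

March 15, 2021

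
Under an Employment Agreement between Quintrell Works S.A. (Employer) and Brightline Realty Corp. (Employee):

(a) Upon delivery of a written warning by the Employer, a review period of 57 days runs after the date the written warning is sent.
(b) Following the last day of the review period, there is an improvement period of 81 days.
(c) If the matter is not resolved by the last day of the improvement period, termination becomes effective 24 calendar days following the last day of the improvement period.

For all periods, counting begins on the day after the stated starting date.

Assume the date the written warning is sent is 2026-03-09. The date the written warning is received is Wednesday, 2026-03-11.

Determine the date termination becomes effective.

The last day of the review period: 57 calendar days after 2026-03-09 is 2026-05-05.
Adding 81 calendar days to 2026-05-05 gives 2026-07-25, which is the last day of the improvement period.
Adding 24 calendar days to 2026-07-25 gives 2026-08-18, which is the date termination becomes effective.

2026-08-18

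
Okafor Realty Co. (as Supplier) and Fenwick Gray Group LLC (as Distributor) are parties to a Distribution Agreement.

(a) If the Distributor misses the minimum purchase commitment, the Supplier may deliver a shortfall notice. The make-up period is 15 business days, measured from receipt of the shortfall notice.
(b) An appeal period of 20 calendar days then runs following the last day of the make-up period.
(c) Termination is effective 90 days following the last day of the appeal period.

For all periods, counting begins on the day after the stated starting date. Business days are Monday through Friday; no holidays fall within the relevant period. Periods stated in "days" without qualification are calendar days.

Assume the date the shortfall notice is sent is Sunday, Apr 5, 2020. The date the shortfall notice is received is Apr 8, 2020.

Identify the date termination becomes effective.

Aug 17, 2020

The last day of the make-up period: counting 15 business days from Wednesday, Apr 8, 2020 (Apr 9, Apr 10, Apr 13, Apr 14, …, Apr 27, Apr 28, Apr 29, skipping weekends) reaches Wednesday, Apr 29, 2020.
The last day of the appeal period: Apr 29, 2020 + 20 days = May 19, 2020.
Adding 90 calendar days to May 19, 2020 gives Aug 17, 2020, which is the date termination becomes effective.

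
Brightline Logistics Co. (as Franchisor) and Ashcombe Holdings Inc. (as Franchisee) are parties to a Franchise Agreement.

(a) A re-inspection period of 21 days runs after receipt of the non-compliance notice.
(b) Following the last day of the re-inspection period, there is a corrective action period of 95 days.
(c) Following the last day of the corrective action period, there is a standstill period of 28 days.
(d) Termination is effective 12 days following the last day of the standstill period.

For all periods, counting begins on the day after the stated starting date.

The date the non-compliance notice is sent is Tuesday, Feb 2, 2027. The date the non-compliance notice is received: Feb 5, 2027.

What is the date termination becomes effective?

The last day of the re-inspection period: 21 calendar days after Feb 5, 2027 is Feb 26, 2027.
The last day of the corrective action period: 95 calendar days after Feb 26, 2027 is Jun 1, 2027.
The last day of the standstill period: Jun 1, 2027 + 28 days = Jun 29, 2027.
Adding 12 calendar days to Jun 29, 2027 gives Jul 11, 2027, which is the date termination becomes effective.

Jul 11, 2027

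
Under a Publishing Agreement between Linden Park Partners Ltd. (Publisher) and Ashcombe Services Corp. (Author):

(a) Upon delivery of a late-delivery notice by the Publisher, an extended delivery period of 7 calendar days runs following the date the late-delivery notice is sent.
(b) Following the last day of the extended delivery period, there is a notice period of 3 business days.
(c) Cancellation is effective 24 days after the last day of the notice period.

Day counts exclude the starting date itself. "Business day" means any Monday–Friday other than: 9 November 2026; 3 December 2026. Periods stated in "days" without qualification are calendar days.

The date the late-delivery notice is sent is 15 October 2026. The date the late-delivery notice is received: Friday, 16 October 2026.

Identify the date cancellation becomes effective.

20 November 2026

Adding 7 calendar days to 15 October 2026 gives 22 October 2026, which is the last day of the extended delivery period.
From Thursday, 22 October 2026, 3 business days (Oct 23, Oct 26, Oct 27, skipping weekends) brings us to Tuesday, 27 October 2026, which is the last day of the notice period.
Adding 24 calendar days to 27 October 2026 gives 20 November 2026, which is the date cancellation becomes effective.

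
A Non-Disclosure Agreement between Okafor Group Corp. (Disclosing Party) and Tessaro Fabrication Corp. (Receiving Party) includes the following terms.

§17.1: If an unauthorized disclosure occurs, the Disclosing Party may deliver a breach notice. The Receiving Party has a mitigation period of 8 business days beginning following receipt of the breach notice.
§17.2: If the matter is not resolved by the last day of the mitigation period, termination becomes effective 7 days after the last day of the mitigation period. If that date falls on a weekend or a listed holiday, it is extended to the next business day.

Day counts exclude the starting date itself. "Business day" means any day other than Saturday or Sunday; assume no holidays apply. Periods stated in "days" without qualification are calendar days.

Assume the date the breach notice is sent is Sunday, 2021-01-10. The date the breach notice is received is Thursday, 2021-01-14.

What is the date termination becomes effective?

2021-02-02

From Thursday, 2021-01-14, 8 business days (Jan 15, Jan 18, Jan 19, Jan 20, Jan 21, Jan 22, Jan 25, Jan 26, skipping weekends) brings us to Tuesday, 2021-01-26, which is the last day of the mitigation period.
Adding 7 calendar days to 2021-01-26 gives 2021-02-02, which is the date termination becomes effective. 2021-02-02 is a Tuesday, so no roll-forward applies.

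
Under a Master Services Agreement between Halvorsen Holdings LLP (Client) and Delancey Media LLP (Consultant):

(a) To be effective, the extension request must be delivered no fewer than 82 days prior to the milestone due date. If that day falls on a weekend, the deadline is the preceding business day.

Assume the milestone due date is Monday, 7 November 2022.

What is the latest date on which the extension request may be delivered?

17 August 2022

7 November 2022 minus 82 days is 17 August 2022. That is a Wednesday, so no adjustment is needed.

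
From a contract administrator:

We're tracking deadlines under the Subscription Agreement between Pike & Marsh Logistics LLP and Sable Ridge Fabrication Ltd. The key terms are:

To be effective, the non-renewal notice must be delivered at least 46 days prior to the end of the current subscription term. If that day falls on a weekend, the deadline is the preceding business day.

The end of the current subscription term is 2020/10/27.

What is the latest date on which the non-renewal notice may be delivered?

Counting back 46 calendar days from 2020/10/27 gives 2020/09/11. That is a Friday, so no adjustment is needed.

2020/09/11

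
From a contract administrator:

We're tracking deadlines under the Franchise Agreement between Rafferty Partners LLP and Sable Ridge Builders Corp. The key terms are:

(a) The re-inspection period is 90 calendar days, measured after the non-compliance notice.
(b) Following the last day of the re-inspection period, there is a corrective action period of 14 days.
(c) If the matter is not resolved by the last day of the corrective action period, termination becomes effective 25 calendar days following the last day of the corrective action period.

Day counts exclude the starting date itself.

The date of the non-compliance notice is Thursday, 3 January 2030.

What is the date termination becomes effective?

12 May 2030

Adding 90 calendar days to 3 January 2030 gives 3 April 2030, which is the last day of the re-inspection period.
The last day of the corrective action period: 14 calendar days after 3 April 2030 is 17 April 2030.
The date termination becomes effective: 25 calendar days after 17 April 2030 is 12 May 2030.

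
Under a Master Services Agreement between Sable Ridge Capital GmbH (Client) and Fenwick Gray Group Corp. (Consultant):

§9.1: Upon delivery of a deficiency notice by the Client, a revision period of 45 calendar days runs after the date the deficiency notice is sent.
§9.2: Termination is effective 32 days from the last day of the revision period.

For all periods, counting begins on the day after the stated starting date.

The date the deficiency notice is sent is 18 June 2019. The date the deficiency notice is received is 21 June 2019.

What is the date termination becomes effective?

3 September 2019

Adding 45 calendar days to 18 June 2019 gives 2 August 2019, which is the last day of the revision period.
The date termination becomes effective: 2 August 2019 + 32 days = 3 September 2019.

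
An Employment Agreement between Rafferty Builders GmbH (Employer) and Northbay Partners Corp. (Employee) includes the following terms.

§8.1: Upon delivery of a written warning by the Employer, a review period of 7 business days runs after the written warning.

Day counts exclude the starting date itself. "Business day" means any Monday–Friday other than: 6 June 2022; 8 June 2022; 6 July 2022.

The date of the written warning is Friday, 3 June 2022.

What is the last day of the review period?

The last day of the review period: 7 business days after Friday, 3 June 2022, skipping weekends and the listed holidays on Jun 6, Jun 8 — Jun 7, Jun 9, Jun 10, Jun 13, Jun 14, Jun 15, Jun 16 — lands on Thursday, 16 June 2022.

16 June 2022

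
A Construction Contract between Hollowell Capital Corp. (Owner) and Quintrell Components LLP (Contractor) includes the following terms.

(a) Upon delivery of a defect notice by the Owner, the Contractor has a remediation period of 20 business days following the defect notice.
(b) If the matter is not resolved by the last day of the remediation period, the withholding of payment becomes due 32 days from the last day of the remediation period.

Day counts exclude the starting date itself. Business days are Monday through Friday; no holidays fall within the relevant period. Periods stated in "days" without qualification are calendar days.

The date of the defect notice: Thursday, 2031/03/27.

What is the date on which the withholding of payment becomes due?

The last day of the remediation period: 20 business days after Thursday, 2031/03/27, skipping weekends — Mar 28, Mar 31, Apr 1, Apr 2, …, Apr 22, Apr 23, Apr 24 — lands on Thursday, 2031/04/24.
Adding 32 calendar days to 2031/04/24 gives 2031/05/26, which is the date on which the withholding of payment becomes due.

2031/05/26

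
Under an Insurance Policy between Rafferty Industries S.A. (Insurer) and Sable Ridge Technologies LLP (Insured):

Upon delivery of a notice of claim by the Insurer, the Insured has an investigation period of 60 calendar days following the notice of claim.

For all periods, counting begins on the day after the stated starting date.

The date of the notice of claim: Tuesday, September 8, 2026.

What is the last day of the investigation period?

November 7, 2026

The last day of the investigation period: September 8, 2026 + 60 days = November 7, 2026.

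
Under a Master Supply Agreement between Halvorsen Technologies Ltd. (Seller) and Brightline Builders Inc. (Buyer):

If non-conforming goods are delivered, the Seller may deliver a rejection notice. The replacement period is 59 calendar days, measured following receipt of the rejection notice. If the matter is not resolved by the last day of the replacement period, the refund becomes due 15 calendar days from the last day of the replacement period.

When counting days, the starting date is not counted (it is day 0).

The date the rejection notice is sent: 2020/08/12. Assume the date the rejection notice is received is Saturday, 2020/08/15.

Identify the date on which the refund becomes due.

Adding 59 calendar days to 2020/08/15 gives 2020/10/13, which is the last day of the replacement period.
The date on which the refund becomes due: 15 calendar days after 2020/10/13 is 2020/10/28.

2020/10/28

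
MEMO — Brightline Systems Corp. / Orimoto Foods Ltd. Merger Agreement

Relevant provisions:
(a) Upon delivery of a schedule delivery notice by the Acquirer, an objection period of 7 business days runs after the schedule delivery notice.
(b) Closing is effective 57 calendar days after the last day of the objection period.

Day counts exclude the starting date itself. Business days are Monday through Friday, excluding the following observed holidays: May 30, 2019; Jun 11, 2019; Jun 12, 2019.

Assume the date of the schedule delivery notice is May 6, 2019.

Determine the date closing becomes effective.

The last day of the objection period: counting 7 business days from Monday, May 6, 2019 (May 7, May 8, May 9, May 10, May 13, May 14, May 15, skipping weekends) reaches Wednesday, May 15, 2019.
The date closing becomes effective: May 15, 2019 + 57 days = Jul 11, 2019.

Jul 11, 2019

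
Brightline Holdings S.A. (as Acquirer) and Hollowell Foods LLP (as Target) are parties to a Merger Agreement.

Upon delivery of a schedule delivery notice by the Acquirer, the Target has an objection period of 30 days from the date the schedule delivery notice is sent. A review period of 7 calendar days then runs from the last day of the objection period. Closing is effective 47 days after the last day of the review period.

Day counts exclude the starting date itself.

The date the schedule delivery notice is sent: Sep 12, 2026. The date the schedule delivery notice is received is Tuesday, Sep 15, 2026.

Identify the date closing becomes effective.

Dec 5, 2026

The last day of the objection period: Sep 12, 2026 + 30 days = Oct 12, 2026.
Adding 7 calendar days to Oct 12, 2026 gives Oct 19, 2026, which is the last day of the review period.
Adding 47 calendar days to Oct 19, 2026 gives Dec 5, 2026, which is the date closing becomes effective.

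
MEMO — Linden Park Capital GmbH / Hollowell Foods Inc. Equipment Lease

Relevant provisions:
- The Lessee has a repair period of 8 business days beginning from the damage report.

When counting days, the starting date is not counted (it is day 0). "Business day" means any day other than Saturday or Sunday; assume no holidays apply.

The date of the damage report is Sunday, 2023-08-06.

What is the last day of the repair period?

2023-08-16

From Sunday, 2023-08-06, 8 business days (Aug 7, Aug 8, Aug 9, Aug 10, Aug 11, Aug 14, Aug 15, Aug 16, skipping weekends) brings us to Wednesday, 2023-08-16, which is the last day of the repair period.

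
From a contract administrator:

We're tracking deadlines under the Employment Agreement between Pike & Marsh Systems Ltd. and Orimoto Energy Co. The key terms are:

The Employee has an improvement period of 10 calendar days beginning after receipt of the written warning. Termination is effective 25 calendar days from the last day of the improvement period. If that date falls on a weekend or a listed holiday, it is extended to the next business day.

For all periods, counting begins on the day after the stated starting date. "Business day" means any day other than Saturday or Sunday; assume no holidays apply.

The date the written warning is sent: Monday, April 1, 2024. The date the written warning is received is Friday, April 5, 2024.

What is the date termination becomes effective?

May 10, 2024

Adding 10 calendar days to April 5, 2024 gives April 15, 2024, which is the last day of the improvement period.
Adding 25 calendar days to April 15, 2024 gives May 10, 2024, which is the date termination becomes effective. May 10, 2024 is a Friday, so no roll-forward applies.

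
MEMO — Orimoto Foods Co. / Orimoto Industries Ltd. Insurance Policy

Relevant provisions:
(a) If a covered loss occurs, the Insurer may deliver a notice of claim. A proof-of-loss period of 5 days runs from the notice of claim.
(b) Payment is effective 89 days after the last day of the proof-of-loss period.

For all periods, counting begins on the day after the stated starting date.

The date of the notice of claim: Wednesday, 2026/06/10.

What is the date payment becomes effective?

The last day of the proof-of-loss period: 5 calendar days after 2026/06/10 is 2026/06/15.
The date payment becomes effective: 89 calendar days after 2026/06/15 is 2026/09/12.

2026/09/12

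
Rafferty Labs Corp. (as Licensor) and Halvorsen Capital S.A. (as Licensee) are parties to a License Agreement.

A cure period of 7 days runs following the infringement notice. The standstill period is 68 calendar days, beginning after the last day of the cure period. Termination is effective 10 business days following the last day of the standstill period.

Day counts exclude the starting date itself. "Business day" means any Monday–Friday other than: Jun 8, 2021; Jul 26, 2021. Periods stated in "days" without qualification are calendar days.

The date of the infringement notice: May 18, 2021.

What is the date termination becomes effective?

The last day of the cure period: May 18, 2021 + 7 days = May 25, 2021.
Adding 68 calendar days to May 25, 2021 gives Aug 1, 2021, which is the last day of the standstill period.
The date termination becomes effective: counting 10 business days from Sunday, Aug 1, 2021 (Aug 2, Aug 3, Aug 4, Aug 5, Aug 6, Aug 9, Aug 10, Aug 11, Aug 12, Aug 13, skipping weekends) reaches Friday, Aug 13, 2021.

Aug 13, 2021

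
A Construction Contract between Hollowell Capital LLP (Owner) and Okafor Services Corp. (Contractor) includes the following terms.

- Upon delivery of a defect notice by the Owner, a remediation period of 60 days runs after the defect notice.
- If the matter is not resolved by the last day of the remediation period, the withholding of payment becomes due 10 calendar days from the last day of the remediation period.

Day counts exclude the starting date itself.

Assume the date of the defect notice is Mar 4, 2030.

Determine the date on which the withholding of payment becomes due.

May 13, 2030

Adding 60 calendar days to Mar 4, 2030 gives May 3, 2030, which is the last day of the remediation period.
The date on which the withholding of payment becomes due: 10 calendar days after May 3, 2030 is May 13, 2030.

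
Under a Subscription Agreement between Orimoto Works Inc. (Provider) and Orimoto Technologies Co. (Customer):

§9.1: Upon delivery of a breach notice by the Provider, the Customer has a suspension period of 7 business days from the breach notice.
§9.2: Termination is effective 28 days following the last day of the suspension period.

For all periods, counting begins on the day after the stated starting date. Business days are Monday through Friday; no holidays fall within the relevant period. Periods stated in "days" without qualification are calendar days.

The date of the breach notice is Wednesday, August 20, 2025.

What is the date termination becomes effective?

September 26, 2025

The last day of the suspension period: 7 business days after Wednesday, August 20, 2025, skipping weekends — Aug 21, Aug 22, Aug 25, Aug 26, Aug 27, Aug 28, Aug 29 — lands on Friday, August 29, 2025.
The date termination becomes effective: August 29, 2025 + 28 days = September 26, 2025.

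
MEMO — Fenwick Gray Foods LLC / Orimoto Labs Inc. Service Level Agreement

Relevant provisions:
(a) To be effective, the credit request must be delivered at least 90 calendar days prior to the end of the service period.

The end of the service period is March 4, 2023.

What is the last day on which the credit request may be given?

March 4, 2023 minus 90 days is December 4, 2022.

December 4, 2022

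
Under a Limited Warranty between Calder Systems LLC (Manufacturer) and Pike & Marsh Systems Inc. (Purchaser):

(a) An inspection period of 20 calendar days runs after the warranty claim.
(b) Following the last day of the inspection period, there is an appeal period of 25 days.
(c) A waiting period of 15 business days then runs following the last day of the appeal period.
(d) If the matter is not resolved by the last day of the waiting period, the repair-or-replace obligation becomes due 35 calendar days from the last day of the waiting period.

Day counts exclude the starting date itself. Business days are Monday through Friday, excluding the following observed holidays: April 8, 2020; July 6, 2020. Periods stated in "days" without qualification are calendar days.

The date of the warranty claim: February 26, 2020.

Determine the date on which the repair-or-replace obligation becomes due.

June 5, 2020

Adding 20 calendar days to February 26, 2020 gives March 17, 2020, which is the last day of the inspection period.
The last day of the appeal period: 25 calendar days after March 17, 2020 is April 11, 2020.
The last day of the waiting period: 15 business days after Saturday, April 11, 2020, skipping weekends — Apr 13, Apr 14, Apr 15, Apr 16, …, Apr 29, Apr 30, May 1 — lands on Friday, May 1, 2020.
The date on which the repair-or-replace obligation becomes due: May 1, 2020 + 35 days = June 5, 2020.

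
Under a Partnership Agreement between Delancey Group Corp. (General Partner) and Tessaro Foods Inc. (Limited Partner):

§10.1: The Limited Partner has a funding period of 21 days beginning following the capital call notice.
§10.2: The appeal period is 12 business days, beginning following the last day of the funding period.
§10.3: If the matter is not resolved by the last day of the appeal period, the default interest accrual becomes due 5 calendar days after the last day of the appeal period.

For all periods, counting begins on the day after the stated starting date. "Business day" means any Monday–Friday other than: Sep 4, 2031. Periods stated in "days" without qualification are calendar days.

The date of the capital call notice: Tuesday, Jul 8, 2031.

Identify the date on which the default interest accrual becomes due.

Aug 19, 2031

Adding 21 calendar days to Jul 8, 2031 gives Jul 29, 2031, which is the last day of the funding period.
The last day of the appeal period: 12 business days after Tuesday, Jul 29, 2031, skipping weekends — Jul 30, Jul 31, Aug 1, Aug 4, …, Aug 12, Aug 13, Aug 14 — lands on Thursday, Aug 14, 2031.
The date on which the default interest accrual becomes due: 5 calendar days after Aug 14, 2031 is Aug 19, 2031.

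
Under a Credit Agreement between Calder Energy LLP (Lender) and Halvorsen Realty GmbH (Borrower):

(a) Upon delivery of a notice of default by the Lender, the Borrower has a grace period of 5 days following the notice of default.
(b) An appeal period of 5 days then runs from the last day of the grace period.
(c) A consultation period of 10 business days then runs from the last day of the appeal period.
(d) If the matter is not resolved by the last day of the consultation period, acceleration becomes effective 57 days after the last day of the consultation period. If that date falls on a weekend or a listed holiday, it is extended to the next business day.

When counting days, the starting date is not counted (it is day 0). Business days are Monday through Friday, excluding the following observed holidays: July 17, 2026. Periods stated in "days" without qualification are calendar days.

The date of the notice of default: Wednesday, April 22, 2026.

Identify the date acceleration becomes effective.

Adding 5 calendar days to April 22, 2026 gives April 27, 2026, which is the last day of the grace period.
The last day of the appeal period: April 27, 2026 + 5 days = May 2, 2026.
The last day of the consultation period: counting 10 business days from Saturday, May 2, 2026 (May 4, May 5, May 6, May 7, May 8, May 11, May 12, May 13, May 14, May 15, skipping weekends) reaches Friday, May 15, 2026.
The date acceleration becomes effective: May 15, 2026 + 57 days = July 11, 2026. That falls on a Saturday, so it rolls to the next business day, Monday, July 13, 2026.

July 13, 2026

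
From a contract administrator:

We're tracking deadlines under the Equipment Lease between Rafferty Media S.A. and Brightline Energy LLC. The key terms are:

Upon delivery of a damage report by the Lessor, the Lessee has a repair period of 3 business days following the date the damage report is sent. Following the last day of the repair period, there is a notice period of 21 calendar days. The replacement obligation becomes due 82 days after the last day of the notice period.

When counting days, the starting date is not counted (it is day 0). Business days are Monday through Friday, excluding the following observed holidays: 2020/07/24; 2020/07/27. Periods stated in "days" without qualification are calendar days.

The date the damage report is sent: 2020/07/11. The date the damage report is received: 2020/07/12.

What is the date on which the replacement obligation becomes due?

2020/10/26

The last day of the repair period: 3 business days after Saturday, 2020/07/11, skipping weekends — Jul 13, Jul 14, Jul 15 — lands on Wednesday, 2020/07/15.
Adding 21 calendar days to 2020/07/15 gives 2020/08/05, which is the last day of the notice period.
The date on which the replacement obligation becomes due: 2020/08/05 + 82 days = 2020/10/26.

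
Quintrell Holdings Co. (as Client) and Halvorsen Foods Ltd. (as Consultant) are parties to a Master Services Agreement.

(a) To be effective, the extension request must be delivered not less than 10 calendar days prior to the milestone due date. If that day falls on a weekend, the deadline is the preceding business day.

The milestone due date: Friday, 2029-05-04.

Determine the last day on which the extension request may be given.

Counting back 10 calendar days from 2029-05-04 gives 2029-04-24. That is a Tuesday, so no adjustment is needed.

2029-04-24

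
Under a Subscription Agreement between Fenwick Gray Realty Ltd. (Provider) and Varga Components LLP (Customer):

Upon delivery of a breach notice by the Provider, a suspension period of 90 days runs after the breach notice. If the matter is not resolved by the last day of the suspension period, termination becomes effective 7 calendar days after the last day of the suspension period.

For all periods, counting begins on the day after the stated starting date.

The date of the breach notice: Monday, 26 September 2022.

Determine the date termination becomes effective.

1 January 2023

The last day of the suspension period: 90 calendar days after 26 September 2022 is 25 December 2022.
The date termination becomes effective: 7 calendar days after 25 December 2022 is 1 January 2023.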